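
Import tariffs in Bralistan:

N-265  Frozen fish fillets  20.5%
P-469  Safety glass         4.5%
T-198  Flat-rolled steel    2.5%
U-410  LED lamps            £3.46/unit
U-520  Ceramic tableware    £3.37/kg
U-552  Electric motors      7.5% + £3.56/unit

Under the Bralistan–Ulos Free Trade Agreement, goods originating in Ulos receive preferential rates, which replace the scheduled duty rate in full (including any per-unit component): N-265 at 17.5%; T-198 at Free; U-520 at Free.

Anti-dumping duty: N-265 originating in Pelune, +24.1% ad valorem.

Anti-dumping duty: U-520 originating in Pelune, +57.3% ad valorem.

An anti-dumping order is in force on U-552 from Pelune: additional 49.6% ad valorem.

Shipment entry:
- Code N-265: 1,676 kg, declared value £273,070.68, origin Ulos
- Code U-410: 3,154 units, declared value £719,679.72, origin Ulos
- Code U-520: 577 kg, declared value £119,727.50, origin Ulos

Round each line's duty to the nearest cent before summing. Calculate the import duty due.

£58,700.21

Line 1 (N-265, Ulos, 1,676 kg, £273,070.68):
Base rate for N-265 is 20.5%.
Origin Ulos qualifies under the Bralistan–Ulos agreement and N-265 is covered: preferential rate 17.5% applies instead.
The additional-duty order on N-265 targets Pelune, not Ulos; it does not apply.
Duty = £273,070.68 × 17.5% = £47,787.37.
Line 2 (U-410, Ulos, 3,154 units, £719,679.72):
Base rate for U-410 is £3.46/unit.
Origin Ulos is the FTA partner but U-410 is not on the preference list; base rate stands.
Duty = 3,154 × £3.46 = £10,912.84.
Line 3 (U-520, Ulos, 577 kg, £119,727.50):
Base rate for U-520 is £3.37/kg.
Origin Ulos qualifies under the Bralistan–Ulos agreement and U-520 is covered: preferential rate Free applies instead.
The additional-duty order on U-520 targets Pelune, not Ulos; it does not apply.
Duty = £119,727.50 × 0% = £0.00.
Total = £47,787.37 + £10,912.84 + £0.00 = £58,700.21.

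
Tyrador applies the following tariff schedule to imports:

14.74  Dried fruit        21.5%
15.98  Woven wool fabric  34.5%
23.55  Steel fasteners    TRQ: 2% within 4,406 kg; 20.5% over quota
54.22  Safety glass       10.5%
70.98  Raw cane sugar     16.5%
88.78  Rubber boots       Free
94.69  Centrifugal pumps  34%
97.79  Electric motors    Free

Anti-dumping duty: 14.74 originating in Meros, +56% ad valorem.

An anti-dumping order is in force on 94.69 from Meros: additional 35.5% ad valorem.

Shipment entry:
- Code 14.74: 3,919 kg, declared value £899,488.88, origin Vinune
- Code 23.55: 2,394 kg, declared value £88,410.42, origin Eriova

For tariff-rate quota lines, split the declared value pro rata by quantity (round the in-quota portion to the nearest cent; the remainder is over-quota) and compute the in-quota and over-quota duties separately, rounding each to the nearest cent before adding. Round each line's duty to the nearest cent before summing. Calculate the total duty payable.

Line 1 (14.74, Vinune, 3,919 kg, £899,488.88):
Base rate for 14.74 is 21.5%.
The additional-duty order on 14.74 targets Meros, not Vinune; it does not apply.
Duty = £899,488.88 × 21.5% = £193,390.11.
Line 2 (23.55, Eriova, 2,394 kg, £88,410.42):
Code 23.55 is under a tariff-rate quota (threshold 4,406 kg). Quantity 2,394 kg is within the quota, so the in-quota rate 2% applies to the full value.
Duty = £88,410.42 × 2% = £1,768.21.
Total = £193,390.11 + £1,768.21 = £195,158.32.

£195,158.32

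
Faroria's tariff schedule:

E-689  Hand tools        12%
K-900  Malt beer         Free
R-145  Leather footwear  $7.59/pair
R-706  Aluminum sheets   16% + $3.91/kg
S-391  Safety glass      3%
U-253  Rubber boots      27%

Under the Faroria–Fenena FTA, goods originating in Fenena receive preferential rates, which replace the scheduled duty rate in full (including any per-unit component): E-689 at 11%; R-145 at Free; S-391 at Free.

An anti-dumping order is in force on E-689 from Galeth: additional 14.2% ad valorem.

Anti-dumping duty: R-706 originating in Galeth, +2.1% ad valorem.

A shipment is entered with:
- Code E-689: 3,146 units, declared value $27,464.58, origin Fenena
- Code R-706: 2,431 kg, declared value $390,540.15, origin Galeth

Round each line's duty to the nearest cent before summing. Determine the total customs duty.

Line 1 (E-689, Fenena, 3,146 units, $27,464.58):
Base rate for E-689 is 12%.
Origin Fenena qualifies under the Faroria–Fenena agreement and E-689 is covered: preferential rate 11% applies instead.
The additional-duty order on E-689 targets Galeth, not Fenena; it does not apply.
Duty = $27,464.58 × 11% = $3,021.10.
Line 2 (R-706, Galeth, 2,431 kg, $390,540.15):
Base rate for R-706 is 16% + $3.91/kg.
Additional duty on R-706 from Galeth: +2.1%. Applied ad valorem rate: 16% + 2.1% = 18.1%.
Duty = $390,540.15 × 18.1% + 2,431 × $3.91 = $80,192.98.
Total = $3,021.10 + $80,192.98 = $83,214.08.

$83,214.08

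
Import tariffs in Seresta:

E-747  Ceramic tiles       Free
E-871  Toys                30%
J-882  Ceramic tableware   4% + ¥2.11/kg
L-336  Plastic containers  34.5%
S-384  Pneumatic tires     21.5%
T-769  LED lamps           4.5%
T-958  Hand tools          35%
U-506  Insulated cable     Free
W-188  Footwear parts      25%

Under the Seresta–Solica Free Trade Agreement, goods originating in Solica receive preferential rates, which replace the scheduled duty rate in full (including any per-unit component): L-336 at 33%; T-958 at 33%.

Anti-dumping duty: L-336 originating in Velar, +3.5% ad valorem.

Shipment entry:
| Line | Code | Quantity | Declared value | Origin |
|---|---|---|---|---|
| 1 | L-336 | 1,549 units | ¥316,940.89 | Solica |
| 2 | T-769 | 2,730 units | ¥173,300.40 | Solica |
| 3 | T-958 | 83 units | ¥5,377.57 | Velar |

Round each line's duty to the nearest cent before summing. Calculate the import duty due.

¥114,271.16

Line 1 (L-336, Solica, 1,549 units, ¥316,940.89):
Base rate for L-336 is 34.5%.
Origin Solica qualifies under the Seresta–Solica agreement and L-336 is covered: preferential rate 33% applies instead.
The additional-duty order on L-336 targets Velar, not Solica; it does not apply.
Duty = ¥316,940.89 × 33% = ¥104,590.49.
Line 2 (T-769, Solica, 2,730 units, ¥173,300.40):
Base rate for T-769 is 4.5%.
Origin Solica is the FTA partner but T-769 is not on the preference list; base rate stands.
Duty = ¥173,300.40 × 4.5% = ¥7,798.52.
Line 3 (T-958, Velar, 83 units, ¥5,377.57):
Base rate for T-958 is 35%.
T-958 has an FTA preferential rate, but origin Velar is not Solica; base rate stands.
Duty = ¥5,377.57 × 35% = ¥1,882.15.
Total = ¥104,590.49 + ¥7,798.52 + ¥1,882.15 = ¥114,271.16.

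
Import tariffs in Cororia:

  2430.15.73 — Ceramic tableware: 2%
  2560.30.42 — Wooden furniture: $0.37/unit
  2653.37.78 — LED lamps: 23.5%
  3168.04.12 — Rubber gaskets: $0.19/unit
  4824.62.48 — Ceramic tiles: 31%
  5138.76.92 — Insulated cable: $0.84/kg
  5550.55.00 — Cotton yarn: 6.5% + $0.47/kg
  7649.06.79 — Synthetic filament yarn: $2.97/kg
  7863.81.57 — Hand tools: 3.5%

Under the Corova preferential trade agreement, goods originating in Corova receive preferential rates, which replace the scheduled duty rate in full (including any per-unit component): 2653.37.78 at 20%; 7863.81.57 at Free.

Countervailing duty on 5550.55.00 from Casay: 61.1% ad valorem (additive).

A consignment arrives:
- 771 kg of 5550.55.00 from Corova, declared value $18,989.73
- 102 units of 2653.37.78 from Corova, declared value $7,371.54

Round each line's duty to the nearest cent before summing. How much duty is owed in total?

$3,071.01

Line 1 (5550.55.00, Corova, 771 kg, $18,989.73):
Base rate for 5550.55.00 is 6.5% + $0.47/kg.
Origin Corova is the FTA partner but 5550.55.00 is not on the preference list; base rate stands.
The additional-duty order on 5550.55.00 targets Casay, not Corova; it does not apply.
Duty = $18,989.73 × 6.5% + 771 × $0.47 = $1,596.70.
Line 2 (2653.37.78, Corova, 102 units, $7,371.54):
Base rate for 2653.37.78 is 23.5%.
Origin Corova qualifies under the Cororia–Corova agreement and 2653.37.78 is covered: preferential rate 20% applies instead.
Duty = $7,371.54 × 20% = $1,474.31.
Total = $1,596.70 + $1,474.31 = $3,071.01.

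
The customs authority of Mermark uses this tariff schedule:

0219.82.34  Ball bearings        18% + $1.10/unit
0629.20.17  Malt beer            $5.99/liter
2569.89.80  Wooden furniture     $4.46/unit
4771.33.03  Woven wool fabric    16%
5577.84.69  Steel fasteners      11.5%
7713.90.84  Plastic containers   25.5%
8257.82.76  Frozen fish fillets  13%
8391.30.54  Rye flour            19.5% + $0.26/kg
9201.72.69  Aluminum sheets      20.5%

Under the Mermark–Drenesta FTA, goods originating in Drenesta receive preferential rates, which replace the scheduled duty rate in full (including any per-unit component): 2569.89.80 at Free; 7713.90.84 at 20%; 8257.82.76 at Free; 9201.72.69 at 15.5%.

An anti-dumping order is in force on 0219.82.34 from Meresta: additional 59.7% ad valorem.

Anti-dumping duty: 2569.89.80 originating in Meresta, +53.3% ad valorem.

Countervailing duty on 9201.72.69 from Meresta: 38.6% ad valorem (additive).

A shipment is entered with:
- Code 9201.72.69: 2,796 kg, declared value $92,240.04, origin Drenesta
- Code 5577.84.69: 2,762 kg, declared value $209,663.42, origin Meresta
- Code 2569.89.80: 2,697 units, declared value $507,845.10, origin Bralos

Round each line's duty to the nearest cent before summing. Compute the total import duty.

Line 1 (9201.72.69, Drenesta, 2,796 kg, $92,240.04):
Base rate for 9201.72.69 is 20.5%.
Origin Drenesta qualifies under the Mermark–Drenesta agreement and 9201.72.69 is covered: preferential rate 15.5% applies instead.
The additional-duty order on 9201.72.69 targets Meresta, not Drenesta; it does not apply.
Duty = $92,240.04 × 15.5% = $14,297.21.
Line 2 (5577.84.69, Meresta, 2,762 kg, $209,663.42):
Base rate for 5577.84.69 is 11.5%.
Duty = $209,663.42 × 11.5% = $24,111.29.
Line 3 (2569.89.80, Bralos, 2,697 units, $507,845.10):
Base rate for 2569.89.80 is $4.46/unit.
2569.89.80 has an FTA preferential rate, but origin Bralos is not Drenesta; base rate stands.
The additional-duty order on 2569.89.80 targets Meresta, not Bralos; it does not apply.
Duty = 2,697 × $4.46 = $12,028.62.
Total = $14,297.21 + $24,111.29 + $12,028.62 = $50,437.12.

$50,437.12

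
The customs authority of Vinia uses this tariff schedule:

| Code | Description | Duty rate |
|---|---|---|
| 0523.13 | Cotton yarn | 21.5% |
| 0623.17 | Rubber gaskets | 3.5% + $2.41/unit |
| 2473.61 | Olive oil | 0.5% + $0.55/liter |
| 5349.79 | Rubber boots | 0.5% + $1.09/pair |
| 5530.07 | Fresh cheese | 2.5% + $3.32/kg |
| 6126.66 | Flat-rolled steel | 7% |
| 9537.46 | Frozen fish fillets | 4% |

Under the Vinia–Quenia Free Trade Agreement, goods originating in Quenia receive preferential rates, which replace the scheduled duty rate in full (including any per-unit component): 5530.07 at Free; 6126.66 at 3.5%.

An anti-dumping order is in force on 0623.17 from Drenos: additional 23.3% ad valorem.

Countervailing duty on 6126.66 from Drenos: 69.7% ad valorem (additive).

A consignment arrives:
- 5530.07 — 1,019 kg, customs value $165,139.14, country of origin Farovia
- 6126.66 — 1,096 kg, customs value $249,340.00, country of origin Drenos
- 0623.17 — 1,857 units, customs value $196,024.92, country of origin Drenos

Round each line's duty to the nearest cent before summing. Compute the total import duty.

Line 1 (5530.07, Farovia, 1,019 kg, $165,139.14):
Base rate for 5530.07 is 2.5% + $3.32/kg.
5530.07 has an FTA preferential rate, but origin Farovia is not Quenia; base rate stands.
Duty = $165,139.14 × 2.5% + 1,019 × $3.32 = $7,511.56.
Line 2 (6126.66, Drenos, 1,096 kg, $249,340.00):
Base rate for 6126.66 is 7%.
6126.66 has an FTA preferential rate, but origin Drenos is not Quenia; base rate stands.
Additional duty on 6126.66 from Drenos: +69.7%. Applied ad valorem rate: 7% + 69.7% = 76.7%.
Duty = $249,340.00 × 76.7% = $191,243.78.
Line 3 (0623.17, Drenos, 1,857 units, $196,024.92):
Base rate for 0623.17 is 3.5% + $2.41/unit.
Additional duty on 0623.17 from Drenos: +23.3%. Applied ad valorem rate: 3.5% + 23.3% = 26.8%.
Duty = $196,024.92 × 26.8% + 1,857 × $2.41 = $57,010.05.
Total = $7,511.56 + $191,243.78 + $57,010.05 = $255,765.39.

$255,765.39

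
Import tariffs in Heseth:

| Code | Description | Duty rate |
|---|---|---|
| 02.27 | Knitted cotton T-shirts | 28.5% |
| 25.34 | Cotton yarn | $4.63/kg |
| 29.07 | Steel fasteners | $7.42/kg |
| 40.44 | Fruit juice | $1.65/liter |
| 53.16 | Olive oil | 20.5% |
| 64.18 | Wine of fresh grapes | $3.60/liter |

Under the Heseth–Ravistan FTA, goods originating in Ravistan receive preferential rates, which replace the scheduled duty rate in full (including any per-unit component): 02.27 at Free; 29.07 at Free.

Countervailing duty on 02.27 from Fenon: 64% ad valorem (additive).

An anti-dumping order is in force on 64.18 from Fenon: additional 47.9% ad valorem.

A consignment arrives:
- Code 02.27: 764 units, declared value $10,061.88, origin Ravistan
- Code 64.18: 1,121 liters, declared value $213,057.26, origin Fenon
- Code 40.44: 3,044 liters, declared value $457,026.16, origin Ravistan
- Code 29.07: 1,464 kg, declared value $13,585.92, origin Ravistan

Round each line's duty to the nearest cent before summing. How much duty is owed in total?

Line 1 (02.27, Ravistan, 764 units, $10,061.88):
Base rate for 02.27 is 28.5%.
Origin Ravistan qualifies under the Heseth–Ravistan agreement and 02.27 is covered: preferential rate Free applies instead.
The additional-duty order on 02.27 targets Fenon, not Ravistan; it does not apply.
Duty = $10,061.88 × 0% = $0.00.
Line 2 (64.18, Fenon, 1,121 liters, $213,057.26):
Base rate for 64.18 is $3.60/liter.
Additional duty on 64.18 from Fenon: +47.9% ad valorem. Applied ad valorem rate = 47.9%.
Duty = $213,057.26 × 47.9% + 1,121 × $3.60 = $106,090.03.
Line 3 (40.44, Ravistan, 3,044 liters, $457,026.16):
Base rate for 40.44 is $1.65/liter.
Origin Ravistan is the FTA partner but 40.44 is not on the preference list; base rate stands.
Duty = 3,044 × $1.65 = $5,022.60.
Line 4 (29.07, Ravistan, 1,464 kg, $13,585.92):
Base rate for 29.07 is $7.42/kg.
Origin Ravistan qualifies under the Heseth–Ravistan agreement and 29.07 is covered: preferential rate Free applies instead.
Duty = $13,585.92 × 0% = $0.00.
Total = $0.00 + $106,090.03 + $5,022.60 + $0.00 = $111,112.63.

$111,112.63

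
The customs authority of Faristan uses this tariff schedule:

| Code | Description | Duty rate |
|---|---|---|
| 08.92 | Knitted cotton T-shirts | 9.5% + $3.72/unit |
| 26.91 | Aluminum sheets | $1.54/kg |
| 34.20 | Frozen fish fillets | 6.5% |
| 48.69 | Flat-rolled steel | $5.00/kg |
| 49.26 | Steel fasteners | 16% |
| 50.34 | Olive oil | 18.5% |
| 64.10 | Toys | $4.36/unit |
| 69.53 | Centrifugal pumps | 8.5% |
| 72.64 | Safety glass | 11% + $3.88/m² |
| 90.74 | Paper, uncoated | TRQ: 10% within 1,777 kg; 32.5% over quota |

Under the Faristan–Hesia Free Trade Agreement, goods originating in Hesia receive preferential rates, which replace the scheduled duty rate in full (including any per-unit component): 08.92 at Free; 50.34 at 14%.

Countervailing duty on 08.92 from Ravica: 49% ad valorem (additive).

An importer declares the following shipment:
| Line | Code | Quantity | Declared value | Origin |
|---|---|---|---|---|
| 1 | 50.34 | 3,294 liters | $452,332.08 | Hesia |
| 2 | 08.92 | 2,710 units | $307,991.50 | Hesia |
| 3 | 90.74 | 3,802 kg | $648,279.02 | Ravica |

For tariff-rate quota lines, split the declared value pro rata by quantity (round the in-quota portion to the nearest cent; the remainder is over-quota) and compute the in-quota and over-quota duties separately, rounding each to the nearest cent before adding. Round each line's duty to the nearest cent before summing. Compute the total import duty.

$205,843.01

Line 1 (50.34, Hesia, 3,294 liters, $452,332.08):
Base rate for 50.34 is 18.5%.
Origin Hesia qualifies under the Faristan–Hesia agreement and 50.34 is covered: preferential rate 14% applies instead.
Duty = $452,332.08 × 14% = $63,326.49.
Line 2 (08.92, Hesia, 2,710 units, $307,991.50):
Base rate for 08.92 is 9.5% + $3.72/unit.
Origin Hesia qualifies under the Faristan–Hesia agreement and 08.92 is covered: preferential rate Free applies instead.
The additional-duty order on 08.92 targets Ravica, not Hesia; it does not apply.
Duty = $307,991.50 × 0% = $0.00.
Line 3 (90.74, Ravica, 3,802 kg, $648,279.02):
Code 90.74 is under a tariff-rate quota (threshold 1,777 kg). In-quota: 1,777 kg at 10%; over-quota: 2,025 kg at 32.5%.
Pro-rata value split: in-quota = $648,279.02 × 1,777/3,802 = $302,996.27; over-quota = $648,279.02 − $302,996.27 = $345,282.75.
In-quota duty = $302,996.27 × 10% = $30,299.63. Over-quota duty = $345,282.75 × 32.5% = $112,216.89.
Line duty = $30,299.63 + $112,216.89 = $142,516.52.
Total = $63,326.49 + $0.00 + $142,516.52 = $205,843.01.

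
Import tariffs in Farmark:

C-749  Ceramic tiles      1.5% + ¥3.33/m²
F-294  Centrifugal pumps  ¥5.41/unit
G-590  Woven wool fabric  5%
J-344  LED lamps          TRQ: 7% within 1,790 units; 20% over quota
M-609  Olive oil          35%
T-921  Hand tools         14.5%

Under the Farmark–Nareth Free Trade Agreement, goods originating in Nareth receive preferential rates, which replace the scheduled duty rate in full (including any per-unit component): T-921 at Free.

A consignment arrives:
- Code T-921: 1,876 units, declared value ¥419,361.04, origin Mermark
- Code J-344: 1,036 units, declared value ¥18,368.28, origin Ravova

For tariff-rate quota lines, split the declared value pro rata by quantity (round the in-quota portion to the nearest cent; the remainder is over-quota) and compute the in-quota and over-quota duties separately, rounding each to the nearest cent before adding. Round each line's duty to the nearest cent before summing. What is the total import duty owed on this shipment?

¥62,093.13

Line 1 (T-921, Mermark, 1,876 units, ¥419,361.04):
Base rate for T-921 is 14.5%.
T-921 has an FTA preferential rate, but origin Mermark is not Nareth; base rate stands.
Duty = ¥419,361.04 × 14.5% = ¥60,807.35.
Line 2 (J-344, Ravova, 1,036 units, ¥18,368.28):
Code J-344 is under a tariff-rate quota (threshold 1,790 units). Quantity 1,036 units is within the quota, so the in-quota rate 7% applies to the full value.
Duty = ¥18,368.28 × 7% = ¥1,285.78.
Total = ¥60,807.35 + ¥1,285.78 = ¥62,093.13.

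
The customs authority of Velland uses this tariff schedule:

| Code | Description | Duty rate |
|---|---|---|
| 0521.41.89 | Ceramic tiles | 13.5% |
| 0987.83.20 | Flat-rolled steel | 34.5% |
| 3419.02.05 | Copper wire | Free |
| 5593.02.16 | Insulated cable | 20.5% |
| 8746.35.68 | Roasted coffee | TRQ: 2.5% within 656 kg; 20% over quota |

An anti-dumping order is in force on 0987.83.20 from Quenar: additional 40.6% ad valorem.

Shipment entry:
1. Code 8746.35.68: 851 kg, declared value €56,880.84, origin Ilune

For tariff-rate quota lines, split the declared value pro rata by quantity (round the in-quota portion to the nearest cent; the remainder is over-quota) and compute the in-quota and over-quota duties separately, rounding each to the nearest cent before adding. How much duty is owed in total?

€3,702.94

Line 1 (8746.35.68, Ilune, 851 kg, €56,880.84):
Code 8746.35.68 is under a tariff-rate quota (threshold 656 kg). In-quota: 656 kg at 2.5%; over-quota: 195 kg at 20%.
Pro-rata value split: in-quota = €56,880.84 × 656/851 = €43,847.04; over-quota = €56,880.84 − €43,847.04 = €13,033.80.
In-quota duty = €43,847.04 × 2.5% = €1,096.18. Over-quota duty = €13,033.80 × 20% = €2,606.76.
Line duty = €1,096.18 + €2,606.76 = €3,702.94.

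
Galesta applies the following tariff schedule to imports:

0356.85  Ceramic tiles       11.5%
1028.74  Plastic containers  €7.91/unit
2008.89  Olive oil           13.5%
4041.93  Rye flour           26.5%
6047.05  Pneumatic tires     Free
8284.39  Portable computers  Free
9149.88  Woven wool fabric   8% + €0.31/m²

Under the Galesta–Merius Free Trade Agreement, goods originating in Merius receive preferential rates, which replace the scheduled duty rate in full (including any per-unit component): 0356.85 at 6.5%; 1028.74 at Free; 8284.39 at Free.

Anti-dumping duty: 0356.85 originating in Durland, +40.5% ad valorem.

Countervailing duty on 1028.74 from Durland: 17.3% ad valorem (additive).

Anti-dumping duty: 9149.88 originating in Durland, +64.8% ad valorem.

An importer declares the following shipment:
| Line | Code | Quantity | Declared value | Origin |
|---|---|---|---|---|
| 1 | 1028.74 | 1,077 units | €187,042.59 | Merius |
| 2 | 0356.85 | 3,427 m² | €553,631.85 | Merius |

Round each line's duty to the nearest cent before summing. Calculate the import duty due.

Line 1 (1028.74, Merius, 1,077 units, €187,042.59):
Base rate for 1028.74 is €7.91/unit.
Origin Merius qualifies under the Galesta–Merius agreement and 1028.74 is covered: preferential rate Free applies instead.
The additional-duty order on 1028.74 targets Durland, not Merius; it does not apply.
Duty = €187,042.59 × 0% = €0.00.
Line 2 (0356.85, Merius, 3,427 m², €553,631.85):
Base rate for 0356.85 is 11.5%.
Origin Merius qualifies under the Galesta–Merius agreement and 0356.85 is covered: preferential rate 6.5% applies instead.
The additional-duty order on 0356.85 targets Durland, not Merius; it does not apply.
Duty = €553,631.85 × 6.5% = €35,986.07.
Total = €0.00 + €35,986.07 = €35,986.07.

€35,986.07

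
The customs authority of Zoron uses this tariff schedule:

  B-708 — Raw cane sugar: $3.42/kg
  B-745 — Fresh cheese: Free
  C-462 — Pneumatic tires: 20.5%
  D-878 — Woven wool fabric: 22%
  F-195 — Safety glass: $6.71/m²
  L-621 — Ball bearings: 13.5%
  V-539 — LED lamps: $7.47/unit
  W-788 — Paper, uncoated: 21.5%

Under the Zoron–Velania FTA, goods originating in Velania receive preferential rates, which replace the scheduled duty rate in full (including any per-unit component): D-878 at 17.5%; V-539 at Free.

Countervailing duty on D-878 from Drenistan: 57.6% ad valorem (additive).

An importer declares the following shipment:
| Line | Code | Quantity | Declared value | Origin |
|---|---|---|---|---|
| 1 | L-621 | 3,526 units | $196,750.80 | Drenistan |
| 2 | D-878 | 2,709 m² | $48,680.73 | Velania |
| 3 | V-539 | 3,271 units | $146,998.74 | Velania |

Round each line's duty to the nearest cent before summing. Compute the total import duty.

$35,080.49

Line 1 (L-621, Drenistan, 3,526 units, $196,750.80):
Base rate for L-621 is 13.5%.
Duty = $196,750.80 × 13.5% = $26,561.36.
Line 2 (D-878, Velania, 2,709 m², $48,680.73):
Base rate for D-878 is 22%.
Origin Velania qualifies under the Zoron–Velania agreement and D-878 is covered: preferential rate 17.5% applies instead.
The additional-duty order on D-878 targets Drenistan, not Velania; it does not apply.
Duty = $48,680.73 × 17.5% = $8,519.13.
Line 3 (V-539, Velania, 3,271 units, $146,998.74):
Base rate for V-539 is $7.47/unit.
Origin Velania qualifies under the Zoron–Velania agreement and V-539 is covered: preferential rate Free applies instead.
Duty = $146,998.74 × 0% = $0.00.
Total = $26,561.36 + $8,519.13 + $0.00 = $35,080.49.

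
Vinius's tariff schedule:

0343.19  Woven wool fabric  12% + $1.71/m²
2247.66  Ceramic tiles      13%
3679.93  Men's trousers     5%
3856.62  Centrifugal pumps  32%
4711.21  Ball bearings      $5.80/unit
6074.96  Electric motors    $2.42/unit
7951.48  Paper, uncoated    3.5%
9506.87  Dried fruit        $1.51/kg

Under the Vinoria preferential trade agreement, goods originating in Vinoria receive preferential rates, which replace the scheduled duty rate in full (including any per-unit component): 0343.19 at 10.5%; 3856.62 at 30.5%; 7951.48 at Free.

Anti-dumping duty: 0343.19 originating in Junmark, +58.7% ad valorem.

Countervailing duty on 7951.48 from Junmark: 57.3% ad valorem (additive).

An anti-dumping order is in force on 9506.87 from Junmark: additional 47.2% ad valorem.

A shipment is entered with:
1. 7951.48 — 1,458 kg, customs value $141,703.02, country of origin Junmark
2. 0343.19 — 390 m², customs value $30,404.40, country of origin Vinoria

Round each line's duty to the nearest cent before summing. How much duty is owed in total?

Line 1 (7951.48, Junmark, 1,458 kg, $141,703.02):
Base rate for 7951.48 is 3.5%.
7951.48 has an FTA preferential rate, but origin Junmark is not Vinoria; base rate stands.
Additional duty on 7951.48 from Junmark: +57.3%. Applied ad valorem rate: 3.5% + 57.3% = 60.8%.
Duty = $141,703.02 × 60.8% = $86,155.44.
Line 2 (0343.19, Vinoria, 390 m², $30,404.40):
Base rate for 0343.19 is 12% + $1.71/m².
Origin Vinoria qualifies under the Vinius–Vinoria agreement and 0343.19 is covered: preferential rate 10.5% applies instead.
The additional-duty order on 0343.19 targets Junmark, not Vinoria; it does not apply.
Duty = $30,404.40 × 10.5% = $3,192.46.
Total = $86,155.44 + $3,192.46 = $89,347.90.

$89,347.90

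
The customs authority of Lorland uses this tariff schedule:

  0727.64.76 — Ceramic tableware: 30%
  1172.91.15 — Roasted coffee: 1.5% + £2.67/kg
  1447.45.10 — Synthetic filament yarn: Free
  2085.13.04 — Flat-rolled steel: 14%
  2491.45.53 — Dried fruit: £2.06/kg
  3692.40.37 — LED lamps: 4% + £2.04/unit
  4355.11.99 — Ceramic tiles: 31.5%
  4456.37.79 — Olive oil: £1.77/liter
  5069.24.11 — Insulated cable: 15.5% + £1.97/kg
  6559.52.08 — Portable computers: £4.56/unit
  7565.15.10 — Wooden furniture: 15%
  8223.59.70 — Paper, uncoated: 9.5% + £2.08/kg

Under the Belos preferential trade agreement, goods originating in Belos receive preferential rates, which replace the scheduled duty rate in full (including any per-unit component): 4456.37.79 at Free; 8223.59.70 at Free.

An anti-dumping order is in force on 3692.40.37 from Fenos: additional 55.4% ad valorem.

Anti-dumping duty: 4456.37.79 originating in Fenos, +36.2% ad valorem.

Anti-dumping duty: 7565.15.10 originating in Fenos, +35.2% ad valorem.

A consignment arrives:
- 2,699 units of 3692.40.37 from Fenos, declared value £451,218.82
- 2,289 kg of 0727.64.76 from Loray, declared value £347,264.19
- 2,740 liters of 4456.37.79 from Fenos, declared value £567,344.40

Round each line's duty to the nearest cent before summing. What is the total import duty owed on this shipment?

Line 1 (3692.40.37, Fenos, 2,699 units, £451,218.82):
Base rate for 3692.40.37 is 4% + £2.04/unit.
Additional duty on 3692.40.37 from Fenos: +55.4%. Applied ad valorem rate: 4% + 55.4% = 59.4%.
Duty = £451,218.82 × 59.4% + 2,699 × £2.04 = £273,529.94.
Line 2 (0727.64.76, Loray, 2,289 kg, £347,264.19):
Base rate for 0727.64.76 is 30%.
Duty = £347,264.19 × 30% = £104,179.26.
Line 3 (4456.37.79, Fenos, 2,740 liters, £567,344.40):
Base rate for 4456.37.79 is £1.77/liter.
4456.37.79 has an FTA preferential rate, but origin Fenos is not Belos; base rate stands.
Additional duty on 4456.37.79 from Fenos: +36.2% ad valorem. Applied ad valorem rate = 36.2%.
Duty = £567,344.40 × 36.2% + 2,740 × £1.77 = £210,228.47.
Total = £273,529.94 + £104,179.26 + £210,228.47 = £587,937.67.

£587,937.67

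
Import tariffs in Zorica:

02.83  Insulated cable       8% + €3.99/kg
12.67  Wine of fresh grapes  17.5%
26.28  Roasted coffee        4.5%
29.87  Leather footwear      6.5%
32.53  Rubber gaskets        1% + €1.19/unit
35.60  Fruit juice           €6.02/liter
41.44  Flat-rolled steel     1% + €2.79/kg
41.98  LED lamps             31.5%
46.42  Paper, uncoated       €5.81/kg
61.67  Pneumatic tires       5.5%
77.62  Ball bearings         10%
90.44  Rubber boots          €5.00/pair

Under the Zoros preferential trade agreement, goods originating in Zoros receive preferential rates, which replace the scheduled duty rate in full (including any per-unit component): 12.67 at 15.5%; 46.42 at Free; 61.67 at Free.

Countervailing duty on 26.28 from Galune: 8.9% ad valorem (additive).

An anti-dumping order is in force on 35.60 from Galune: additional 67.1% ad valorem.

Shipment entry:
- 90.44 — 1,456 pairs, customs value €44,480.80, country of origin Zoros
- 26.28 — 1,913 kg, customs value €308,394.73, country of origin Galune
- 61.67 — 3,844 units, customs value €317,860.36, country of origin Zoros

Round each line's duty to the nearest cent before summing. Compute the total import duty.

Line 1 (90.44, Zoros, 1,456 pairs, €44,480.80):
Base rate for 90.44 is €5.00/pair.
Origin Zoros is the FTA partner but 90.44 is not on the preference list; base rate stands.
Duty = 1,456 × €5.00 = €7,280.00.
Line 2 (26.28, Galune, 1,913 kg, €308,394.73):
Base rate for 26.28 is 4.5%.
Additional duty on 26.28 from Galune: +8.9%. Applied ad valorem rate: 4.5% + 8.9% = 13.4%.
Duty = €308,394.73 × 13.4% = €41,324.89.
Line 3 (61.67, Zoros, 3,844 units, €317,860.36):
Base rate for 61.67 is 5.5%.
Origin Zoros qualifies under the Zorica–Zoros agreement and 61.67 is covered: preferential rate Free applies instead.
Duty = €317,860.36 × 0% = €0.00.
Total = €7,280.00 + €41,324.89 + €0.00 = €48,604.89.

€48,604.89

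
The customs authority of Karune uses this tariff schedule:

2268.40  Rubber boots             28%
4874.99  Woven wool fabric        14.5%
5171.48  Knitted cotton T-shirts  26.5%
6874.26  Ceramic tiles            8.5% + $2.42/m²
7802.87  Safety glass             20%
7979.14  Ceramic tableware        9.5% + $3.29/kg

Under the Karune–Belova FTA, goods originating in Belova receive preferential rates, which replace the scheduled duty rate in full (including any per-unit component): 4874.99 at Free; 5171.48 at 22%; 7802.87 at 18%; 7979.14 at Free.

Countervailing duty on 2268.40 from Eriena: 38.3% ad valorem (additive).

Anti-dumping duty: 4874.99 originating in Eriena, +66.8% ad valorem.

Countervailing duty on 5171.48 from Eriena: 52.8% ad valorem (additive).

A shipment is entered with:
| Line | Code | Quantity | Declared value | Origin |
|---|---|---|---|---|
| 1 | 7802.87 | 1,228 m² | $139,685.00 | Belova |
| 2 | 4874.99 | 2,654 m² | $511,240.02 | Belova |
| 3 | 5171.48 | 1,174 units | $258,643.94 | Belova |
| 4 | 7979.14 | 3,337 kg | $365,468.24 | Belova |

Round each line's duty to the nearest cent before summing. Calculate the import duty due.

$82,044.97

Line 1 (7802.87, Belova, 1,228 m², $139,685.00):
Base rate for 7802.87 is 20%.
Origin Belova qualifies under the Karune–Belova agreement and 7802.87 is covered: preferential rate 18% applies instead.
Duty = $139,685.00 × 18% = $25,143.30.
Line 2 (4874.99, Belova, 2,654 m², $511,240.02):
Base rate for 4874.99 is 14.5%.
Origin Belova qualifies under the Karune–Belova agreement and 4874.99 is covered: preferential rate Free applies instead.
The additional-duty order on 4874.99 targets Eriena, not Belova; it does not apply.
Duty = $511,240.02 × 0% = $0.00.
Line 3 (5171.48, Belova, 1,174 units, $258,643.94):
Base rate for 5171.48 is 26.5%.
Origin Belova qualifies under the Karune–Belova agreement and 5171.48 is covered: preferential rate 22% applies instead.
The additional-duty order on 5171.48 targets Eriena, not Belova; it does not apply.
Duty = $258,643.94 × 22% = $56,901.67.
Line 4 (7979.14, Belova, 3,337 kg, $365,468.24):
Base rate for 7979.14 is 9.5% + $3.29/kg.
Origin Belova qualifies under the Karune–Belova agreement and 7979.14 is covered: preferential rate Free applies instead.
Duty = $365,468.24 × 0% = $0.00.
Total = $25,143.30 + $0.00 + $56,901.67 + $0.00 = $82,044.97.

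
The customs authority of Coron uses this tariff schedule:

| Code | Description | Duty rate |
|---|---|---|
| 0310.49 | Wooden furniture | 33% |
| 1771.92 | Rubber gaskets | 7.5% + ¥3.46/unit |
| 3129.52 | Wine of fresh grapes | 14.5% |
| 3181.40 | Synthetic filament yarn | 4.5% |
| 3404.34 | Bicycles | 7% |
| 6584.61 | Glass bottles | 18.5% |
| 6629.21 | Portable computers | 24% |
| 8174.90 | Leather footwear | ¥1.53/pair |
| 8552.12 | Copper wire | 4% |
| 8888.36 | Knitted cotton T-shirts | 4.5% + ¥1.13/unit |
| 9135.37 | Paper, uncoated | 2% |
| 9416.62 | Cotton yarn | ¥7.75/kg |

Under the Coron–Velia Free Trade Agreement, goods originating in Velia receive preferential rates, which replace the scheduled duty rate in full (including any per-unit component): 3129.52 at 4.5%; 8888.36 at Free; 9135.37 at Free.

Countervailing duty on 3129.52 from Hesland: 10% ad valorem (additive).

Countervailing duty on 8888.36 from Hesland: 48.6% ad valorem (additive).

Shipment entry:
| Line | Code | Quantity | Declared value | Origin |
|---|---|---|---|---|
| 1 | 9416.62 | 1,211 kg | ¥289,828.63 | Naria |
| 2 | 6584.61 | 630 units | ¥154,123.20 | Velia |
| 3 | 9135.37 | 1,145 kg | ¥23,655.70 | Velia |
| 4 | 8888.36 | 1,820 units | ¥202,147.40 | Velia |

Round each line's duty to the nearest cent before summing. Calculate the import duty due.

Line 1 (9416.62, Naria, 1,211 kg, ¥289,828.63):
Base rate for 9416.62 is ¥7.75/kg.
Duty = 1,211 × ¥7.75 = ¥9,385.25.
Line 2 (6584.61, Velia, 630 units, ¥154,123.20):
Base rate for 6584.61 is 18.5%.
Origin Velia is the FTA partner but 6584.61 is not on the preference list; base rate stands.
Duty = ¥154,123.20 × 18.5% = ¥28,512.79.
Line 3 (9135.37, Velia, 1,145 kg, ¥23,655.70):
Base rate for 9135.37 is 2%.
Origin Velia qualifies under the Coron–Velia agreement and 9135.37 is covered: preferential rate Free applies instead.
Duty = ¥23,655.70 × 0% = ¥0.00.
Line 4 (8888.36, Velia, 1,820 units, ¥202,147.40):
Base rate for 8888.36 is 4.5% + ¥1.13/unit.
Origin Velia qualifies under the Coron–Velia agreement and 8888.36 is covered: preferential rate Free applies instead.
The additional-duty order on 8888.36 targets Hesland, not Velia; it does not apply.
Duty = ¥202,147.40 × 0% = ¥0.00.
Total = ¥9,385.25 + ¥28,512.79 + ¥0.00 + ¥0.00 = ¥37,898.04.

¥37,898.04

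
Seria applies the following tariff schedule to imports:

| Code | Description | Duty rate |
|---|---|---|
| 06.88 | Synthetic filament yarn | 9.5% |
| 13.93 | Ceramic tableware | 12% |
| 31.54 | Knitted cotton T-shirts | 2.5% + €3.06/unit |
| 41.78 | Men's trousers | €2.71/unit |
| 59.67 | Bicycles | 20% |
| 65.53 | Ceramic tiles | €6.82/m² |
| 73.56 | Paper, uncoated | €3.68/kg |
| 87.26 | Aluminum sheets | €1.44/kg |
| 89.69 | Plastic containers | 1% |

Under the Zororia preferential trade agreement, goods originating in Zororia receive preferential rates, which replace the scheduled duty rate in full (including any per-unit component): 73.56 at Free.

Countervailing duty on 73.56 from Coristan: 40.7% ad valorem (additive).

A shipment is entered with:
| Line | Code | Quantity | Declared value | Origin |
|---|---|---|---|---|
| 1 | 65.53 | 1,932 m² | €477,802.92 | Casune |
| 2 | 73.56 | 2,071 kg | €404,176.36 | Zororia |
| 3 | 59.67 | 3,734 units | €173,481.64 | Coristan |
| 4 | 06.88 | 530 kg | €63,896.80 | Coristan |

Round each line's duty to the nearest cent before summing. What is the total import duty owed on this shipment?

Line 1 (65.53, Casune, 1,932 m², €477,802.92):
Base rate for 65.53 is €6.82/m².
Duty = 1,932 × €6.82 = €13,176.24.
Line 2 (73.56, Zororia, 2,071 kg, €404,176.36):
Base rate for 73.56 is €3.68/kg.
Origin Zororia qualifies under the Seria–Zororia agreement and 73.56 is covered: preferential rate Free applies instead.
The additional-duty order on 73.56 targets Coristan, not Zororia; it does not apply.
Duty = €404,176.36 × 0% = €0.00.
Line 3 (59.67, Coristan, 3,734 units, €173,481.64):
Base rate for 59.67 is 20%.
Duty = €173,481.64 × 20% = €34,696.33.
Line 4 (06.88, Coristan, 530 kg, €63,896.80):
Base rate for 06.88 is 9.5%.
Duty = €63,896.80 × 9.5% = €6,070.20.
Total = €13,176.24 + €0.00 + €34,696.33 + €6,070.20 = €53,942.77.

€53,942.77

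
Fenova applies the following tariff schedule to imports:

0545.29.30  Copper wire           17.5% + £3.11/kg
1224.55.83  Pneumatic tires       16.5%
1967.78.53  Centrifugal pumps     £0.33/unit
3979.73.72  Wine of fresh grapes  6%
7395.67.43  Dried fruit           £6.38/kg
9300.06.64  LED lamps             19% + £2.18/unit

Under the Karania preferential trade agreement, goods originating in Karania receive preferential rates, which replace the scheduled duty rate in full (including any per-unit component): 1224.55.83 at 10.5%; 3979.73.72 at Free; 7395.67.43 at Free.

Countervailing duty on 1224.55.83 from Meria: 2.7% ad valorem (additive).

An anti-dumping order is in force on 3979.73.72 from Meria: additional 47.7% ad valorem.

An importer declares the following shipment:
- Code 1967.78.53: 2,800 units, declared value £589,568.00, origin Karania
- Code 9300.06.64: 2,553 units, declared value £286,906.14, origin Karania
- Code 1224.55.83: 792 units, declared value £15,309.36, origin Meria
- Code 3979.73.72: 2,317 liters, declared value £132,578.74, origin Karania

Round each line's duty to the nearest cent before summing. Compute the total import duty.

£63,941.11

Line 1 (1967.78.53, Karania, 2,800 units, £589,568.00):
Base rate for 1967.78.53 is £0.33/unit.
Origin Karania is the FTA partner but 1967.78.53 is not on the preference list; base rate stands.
Duty = 2,800 × £0.33 = £924.00.
Line 2 (9300.06.64, Karania, 2,553 units, £286,906.14):
Base rate for 9300.06.64 is 19% + £2.18/unit.
Origin Karania is the FTA partner but 9300.06.64 is not on the preference list; base rate stands.
Duty = £286,906.14 × 19% + 2,553 × £2.18 = £60,077.71.
Line 3 (1224.55.83, Meria, 792 units, £15,309.36):
Base rate for 1224.55.83 is 16.5%.
1224.55.83 has an FTA preferential rate, but origin Meria is not Karania; base rate stands.
Additional duty on 1224.55.83 from Meria: +2.7%. Applied ad valorem rate: 16.5% + 2.7% = 19.2%.
Duty = £15,309.36 × 19.2% = £2,939.40.
Line 4 (3979.73.72, Karania, 2,317 liters, £132,578.74):
Base rate for 3979.73.72 is 6%.
Origin Karania qualifies under the Fenova–Karania agreement and 3979.73.72 is covered: preferential rate Free applies instead.
The additional-duty order on 3979.73.72 targets Meria, not Karania; it does not apply.
Duty = £132,578.74 × 0% = £0.00.
Total = £924.00 + £60,077.71 + £2,939.40 + £0.00 = £63,941.11.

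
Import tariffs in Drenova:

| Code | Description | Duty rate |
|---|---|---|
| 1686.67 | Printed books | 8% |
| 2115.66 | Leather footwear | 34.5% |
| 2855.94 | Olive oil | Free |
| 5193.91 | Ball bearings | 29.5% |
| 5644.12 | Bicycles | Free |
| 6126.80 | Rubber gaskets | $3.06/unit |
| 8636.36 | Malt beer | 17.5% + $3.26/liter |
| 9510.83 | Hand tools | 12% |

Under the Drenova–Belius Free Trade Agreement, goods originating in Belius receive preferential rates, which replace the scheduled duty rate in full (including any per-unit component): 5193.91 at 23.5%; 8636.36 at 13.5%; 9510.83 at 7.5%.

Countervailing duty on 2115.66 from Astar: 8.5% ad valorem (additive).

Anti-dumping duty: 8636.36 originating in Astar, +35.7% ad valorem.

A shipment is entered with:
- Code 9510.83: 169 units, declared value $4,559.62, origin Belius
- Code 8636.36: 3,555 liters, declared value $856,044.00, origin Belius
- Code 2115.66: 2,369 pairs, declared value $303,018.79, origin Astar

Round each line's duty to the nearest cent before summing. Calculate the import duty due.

Line 1 (9510.83, Belius, 169 units, $4,559.62):
Base rate for 9510.83 is 12%.
Origin Belius qualifies under the Drenova–Belius agreement and 9510.83 is covered: preferential rate 7.5% applies instead.
Duty = $4,559.62 × 7.5% = $341.97.
Line 2 (8636.36, Belius, 3,555 liters, $856,044.00):
Base rate for 8636.36 is 17.5% + $3.26/liter.
Origin Belius qualifies under the Drenova–Belius agreement and 8636.36 is covered: preferential rate 13.5% applies instead.
The additional-duty order on 8636.36 targets Astar, not Belius; it does not apply.
Duty = $856,044.00 × 13.5% = $115,565.94.
Line 3 (2115.66, Astar, 2,369 pairs, $303,018.79):
Base rate for 2115.66 is 34.5%.
Additional duty on 2115.66 from Astar: +8.5%. Applied ad valorem rate: 34.5% + 8.5% = 43%.
Duty = $303,018.79 × 43% = $130,298.08.
Total = $341.97 + $115,565.94 + $130,298.08 = $246,205.99.

$246,205.99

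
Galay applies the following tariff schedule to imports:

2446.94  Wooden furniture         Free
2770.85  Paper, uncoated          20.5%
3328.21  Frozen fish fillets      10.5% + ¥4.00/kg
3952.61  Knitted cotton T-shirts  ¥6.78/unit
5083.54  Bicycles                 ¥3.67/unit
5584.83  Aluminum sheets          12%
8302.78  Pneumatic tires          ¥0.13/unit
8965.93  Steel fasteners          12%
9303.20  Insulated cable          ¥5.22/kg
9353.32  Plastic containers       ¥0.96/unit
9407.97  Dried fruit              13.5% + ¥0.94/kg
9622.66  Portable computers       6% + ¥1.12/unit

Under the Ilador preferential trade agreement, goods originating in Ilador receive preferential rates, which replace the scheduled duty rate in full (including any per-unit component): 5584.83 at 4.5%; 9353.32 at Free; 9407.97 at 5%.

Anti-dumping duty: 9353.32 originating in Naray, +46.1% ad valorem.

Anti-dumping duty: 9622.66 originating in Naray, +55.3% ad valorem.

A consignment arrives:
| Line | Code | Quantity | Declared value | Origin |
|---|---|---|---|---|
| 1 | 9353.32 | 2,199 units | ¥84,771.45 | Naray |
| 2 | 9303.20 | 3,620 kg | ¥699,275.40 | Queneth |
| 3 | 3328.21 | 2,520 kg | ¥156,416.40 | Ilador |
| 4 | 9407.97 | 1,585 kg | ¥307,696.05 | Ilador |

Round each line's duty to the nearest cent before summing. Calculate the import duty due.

Line 1 (9353.32, Naray, 2,199 units, ¥84,771.45):
Base rate for 9353.32 is ¥0.96/unit.
9353.32 has an FTA preferential rate, but origin Naray is not Ilador; base rate stands.
Additional duty on 9353.32 from Naray: +46.1% ad valorem. Applied ad valorem rate = 46.1%.
Duty = ¥84,771.45 × 46.1% + 2,199 × ¥0.96 = ¥41,190.68.
Line 2 (9303.20, Queneth, 3,620 kg, ¥699,275.40):
Base rate for 9303.20 is ¥5.22/kg.
Duty = 3,620 × ¥5.22 = ¥18,896.40.
Line 3 (3328.21, Ilador, 2,520 kg, ¥156,416.40):
Base rate for 3328.21 is 10.5% + ¥4.00/kg.
Origin Ilador is the FTA partner but 3328.21 is not on the preference list; base rate stands.
Duty = ¥156,416.40 × 10.5% + 2,520 × ¥4.00 = ¥26,503.72.
Line 4 (9407.97, Ilador, 1,585 kg, ¥307,696.05):
Base rate for 9407.97 is 13.5% + ¥0.94/kg.
Origin Ilador qualifies under the Galay–Ilador agreement and 9407.97 is covered: preferential rate 5% applies instead.
Duty = ¥307,696.05 × 5% = ¥15,384.80.
Total = ¥41,190.68 + ¥18,896.40 + ¥26,503.72 + ¥15,384.80 = ¥101,975.60.

¥101,975.60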